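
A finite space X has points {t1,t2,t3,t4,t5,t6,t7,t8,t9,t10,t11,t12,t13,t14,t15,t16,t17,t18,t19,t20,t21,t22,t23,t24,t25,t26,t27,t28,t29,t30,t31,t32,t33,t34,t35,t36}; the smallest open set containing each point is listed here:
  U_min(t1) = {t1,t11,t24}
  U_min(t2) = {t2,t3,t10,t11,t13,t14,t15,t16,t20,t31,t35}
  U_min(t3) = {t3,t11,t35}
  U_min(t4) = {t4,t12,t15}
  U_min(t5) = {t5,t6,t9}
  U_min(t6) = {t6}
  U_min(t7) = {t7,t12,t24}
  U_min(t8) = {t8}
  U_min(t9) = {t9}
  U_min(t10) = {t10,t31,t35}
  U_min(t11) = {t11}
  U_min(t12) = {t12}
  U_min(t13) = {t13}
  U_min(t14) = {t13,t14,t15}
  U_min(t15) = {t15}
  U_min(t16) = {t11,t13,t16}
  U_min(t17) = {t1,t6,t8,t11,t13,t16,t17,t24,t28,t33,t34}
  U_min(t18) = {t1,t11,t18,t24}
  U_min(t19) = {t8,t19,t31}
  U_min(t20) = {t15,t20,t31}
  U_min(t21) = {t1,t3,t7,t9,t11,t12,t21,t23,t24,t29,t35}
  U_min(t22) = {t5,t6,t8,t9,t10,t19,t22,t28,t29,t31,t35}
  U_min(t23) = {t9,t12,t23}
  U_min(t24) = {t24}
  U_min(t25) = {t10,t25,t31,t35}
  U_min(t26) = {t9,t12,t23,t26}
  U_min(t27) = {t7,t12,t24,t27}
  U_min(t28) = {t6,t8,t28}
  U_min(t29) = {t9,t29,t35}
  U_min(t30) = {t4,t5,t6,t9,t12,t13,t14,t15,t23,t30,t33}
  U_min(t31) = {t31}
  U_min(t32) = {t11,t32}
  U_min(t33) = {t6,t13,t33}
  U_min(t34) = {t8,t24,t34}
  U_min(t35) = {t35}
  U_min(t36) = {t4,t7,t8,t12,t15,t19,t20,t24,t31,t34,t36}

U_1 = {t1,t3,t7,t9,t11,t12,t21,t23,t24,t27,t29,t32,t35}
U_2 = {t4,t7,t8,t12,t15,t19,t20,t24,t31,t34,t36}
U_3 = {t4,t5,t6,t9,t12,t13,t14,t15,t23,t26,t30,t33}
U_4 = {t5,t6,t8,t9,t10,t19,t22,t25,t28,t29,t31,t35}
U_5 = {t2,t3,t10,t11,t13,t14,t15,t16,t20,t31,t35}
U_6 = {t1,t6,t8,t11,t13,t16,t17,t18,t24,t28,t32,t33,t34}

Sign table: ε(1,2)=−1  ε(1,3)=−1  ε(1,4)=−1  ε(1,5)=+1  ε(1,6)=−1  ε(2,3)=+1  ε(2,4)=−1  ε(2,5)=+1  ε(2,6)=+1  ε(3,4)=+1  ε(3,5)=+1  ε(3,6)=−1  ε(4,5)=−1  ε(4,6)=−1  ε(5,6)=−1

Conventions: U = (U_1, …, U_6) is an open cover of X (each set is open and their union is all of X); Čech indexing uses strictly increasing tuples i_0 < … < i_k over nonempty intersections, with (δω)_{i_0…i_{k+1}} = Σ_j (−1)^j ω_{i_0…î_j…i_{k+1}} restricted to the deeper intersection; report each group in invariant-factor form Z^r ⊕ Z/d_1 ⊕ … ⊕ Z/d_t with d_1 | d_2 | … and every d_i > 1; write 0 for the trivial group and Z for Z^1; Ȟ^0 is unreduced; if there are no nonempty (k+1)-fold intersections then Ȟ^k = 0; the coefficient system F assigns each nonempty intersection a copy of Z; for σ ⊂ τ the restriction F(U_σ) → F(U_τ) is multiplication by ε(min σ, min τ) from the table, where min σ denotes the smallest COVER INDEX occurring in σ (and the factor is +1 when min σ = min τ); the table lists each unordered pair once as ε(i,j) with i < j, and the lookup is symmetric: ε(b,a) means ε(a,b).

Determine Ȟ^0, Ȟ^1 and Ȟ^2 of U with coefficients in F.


nerve of the cover:
  U12={t7,t12,t24} U13={t9,t12,t23} U14={t9,t29,t35} U15={t3,t11,t35} U16={t1,t11,t24,t32} U23={t4,t12,t15} U24={t8,t19,t31} U25={t15,t20,t31} U26={t8,t24,t34} U34={t5,t6,t9} U35={t13,t14,t15} U36={t6,t13,t33} U45={t10,t31,t35} U46={t6,t8,t28} U56={t11,t13,t16}
  U123={t12} U126={t24} U134={t9} U145={t35} U156={t11} U235={t15} U245={t31} U246={t8} U346={t6} U356={t13}
C dims 6,15,10; δ0: rk 6, SNF 1^5·2; δ1: rk 9, SNF 1^9
Ȟ^0 = (6 − 6) − 0 = 0, so Ȟ^0 ≅ 0
Ȟ^1 = (15 − 9) − 6 = 0 plus torsion [2], so Ȟ^1 ≅ Z/2
Ȟ^2 = (10 − 0) − 9 = 1, so Ȟ^2 ≅ Z

Ȟ^0 = 0,  Ȟ^1 = Z/2,  Ȟ^2 = Z


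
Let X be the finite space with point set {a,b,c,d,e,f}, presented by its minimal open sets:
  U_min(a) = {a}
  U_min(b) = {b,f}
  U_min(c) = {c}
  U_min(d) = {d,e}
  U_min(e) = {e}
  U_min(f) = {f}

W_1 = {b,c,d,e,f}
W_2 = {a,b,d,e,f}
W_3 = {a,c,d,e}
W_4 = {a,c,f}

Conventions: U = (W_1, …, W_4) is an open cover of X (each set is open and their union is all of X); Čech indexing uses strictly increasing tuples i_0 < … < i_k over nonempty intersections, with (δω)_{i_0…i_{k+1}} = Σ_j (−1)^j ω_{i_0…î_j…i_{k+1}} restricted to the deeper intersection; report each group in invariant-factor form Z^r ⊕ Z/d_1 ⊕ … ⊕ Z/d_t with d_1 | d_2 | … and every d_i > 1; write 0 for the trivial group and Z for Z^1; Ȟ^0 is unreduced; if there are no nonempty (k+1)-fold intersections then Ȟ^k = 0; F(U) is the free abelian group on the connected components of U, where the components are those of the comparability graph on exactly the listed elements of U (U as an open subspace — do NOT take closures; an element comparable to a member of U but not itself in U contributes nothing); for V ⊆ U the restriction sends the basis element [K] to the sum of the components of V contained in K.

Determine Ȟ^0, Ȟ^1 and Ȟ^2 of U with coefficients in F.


nonempty overlaps:
  W12={b,d,e,f} W13={c,d,e} W14={c,f} W23={a,d,e} W24={a,f} W34={a,c}
  W123={d,e} W124={f} W134={c} W234={a}
components per intersection:
  W1: {b,f} {c} {d,e}
  W2: {a} {b,f} {d,e}
  W3: {a} {c} {d,e}
  W4: {a} {c} {f}
  W12: {b,f} {d,e}
  W13: {c} {d,e}
  W14: {c} {f}
  W23: {a} {d,e}
  W24: {a} {f}
  W34: {a} {c}
  W123: {d,e}
  W124: {f}
  W134: {c}
  W234: {a}
C dims 12,12,4; δ0: rk 8, SNF 1^8; δ1: rk 4, SNF 1^4
degree 0: 12−8−0 = 4 → Ȟ^0 ≅ Z^4
degree 1: 12−4−8 = 0 → Ȟ^1 ≅ 0
degree 2: 4−0−4 = 0 → Ȟ^2 ≅ 0

Ȟ^0 ≅ Z^4, Ȟ^1 ≅ 0 and Ȟ^2 ≅ 0


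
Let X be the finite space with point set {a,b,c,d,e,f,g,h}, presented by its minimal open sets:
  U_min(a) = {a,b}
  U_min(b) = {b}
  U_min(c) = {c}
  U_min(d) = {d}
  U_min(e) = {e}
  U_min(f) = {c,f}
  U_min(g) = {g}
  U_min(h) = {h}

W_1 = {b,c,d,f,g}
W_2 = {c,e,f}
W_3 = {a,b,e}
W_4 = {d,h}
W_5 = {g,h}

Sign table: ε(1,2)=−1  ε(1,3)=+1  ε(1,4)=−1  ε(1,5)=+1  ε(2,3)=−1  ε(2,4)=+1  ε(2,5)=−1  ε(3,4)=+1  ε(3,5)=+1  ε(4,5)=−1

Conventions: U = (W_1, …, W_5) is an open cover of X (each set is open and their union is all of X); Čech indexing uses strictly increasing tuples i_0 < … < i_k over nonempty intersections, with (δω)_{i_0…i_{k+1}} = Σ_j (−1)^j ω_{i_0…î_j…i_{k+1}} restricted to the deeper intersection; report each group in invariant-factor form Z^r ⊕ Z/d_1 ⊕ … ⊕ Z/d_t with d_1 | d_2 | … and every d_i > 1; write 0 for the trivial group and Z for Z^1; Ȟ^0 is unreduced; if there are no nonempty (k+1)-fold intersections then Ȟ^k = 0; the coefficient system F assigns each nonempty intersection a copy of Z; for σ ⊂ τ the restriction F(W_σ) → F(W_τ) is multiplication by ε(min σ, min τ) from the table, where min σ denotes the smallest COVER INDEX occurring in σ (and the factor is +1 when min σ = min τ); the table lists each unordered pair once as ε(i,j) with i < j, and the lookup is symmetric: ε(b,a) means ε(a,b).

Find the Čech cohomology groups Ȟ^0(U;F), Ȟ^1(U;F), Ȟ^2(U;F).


nerve of the cover:
  W12={c,f} W13={b} W14={d} W15={g} W23={e} W45={h}
C dims 5,6; δ0: rk 4, SNF 1^4
Ȟ^0 = (5 − 4) − 0 = 1, so Ȟ^0 ≅ Z
Ȟ^1 = (6 − 0) − 4 = 2, so Ȟ^1 ≅ Z^2
Ȟ^2 = (0 − 0) − 0 = 0, so Ȟ^2 ≅ 0

Ȟ^0(U;F) ≅ Z,  Ȟ^1(U;F) ≅ Z^2,  Ȟ^2(U;F) ≅ 0


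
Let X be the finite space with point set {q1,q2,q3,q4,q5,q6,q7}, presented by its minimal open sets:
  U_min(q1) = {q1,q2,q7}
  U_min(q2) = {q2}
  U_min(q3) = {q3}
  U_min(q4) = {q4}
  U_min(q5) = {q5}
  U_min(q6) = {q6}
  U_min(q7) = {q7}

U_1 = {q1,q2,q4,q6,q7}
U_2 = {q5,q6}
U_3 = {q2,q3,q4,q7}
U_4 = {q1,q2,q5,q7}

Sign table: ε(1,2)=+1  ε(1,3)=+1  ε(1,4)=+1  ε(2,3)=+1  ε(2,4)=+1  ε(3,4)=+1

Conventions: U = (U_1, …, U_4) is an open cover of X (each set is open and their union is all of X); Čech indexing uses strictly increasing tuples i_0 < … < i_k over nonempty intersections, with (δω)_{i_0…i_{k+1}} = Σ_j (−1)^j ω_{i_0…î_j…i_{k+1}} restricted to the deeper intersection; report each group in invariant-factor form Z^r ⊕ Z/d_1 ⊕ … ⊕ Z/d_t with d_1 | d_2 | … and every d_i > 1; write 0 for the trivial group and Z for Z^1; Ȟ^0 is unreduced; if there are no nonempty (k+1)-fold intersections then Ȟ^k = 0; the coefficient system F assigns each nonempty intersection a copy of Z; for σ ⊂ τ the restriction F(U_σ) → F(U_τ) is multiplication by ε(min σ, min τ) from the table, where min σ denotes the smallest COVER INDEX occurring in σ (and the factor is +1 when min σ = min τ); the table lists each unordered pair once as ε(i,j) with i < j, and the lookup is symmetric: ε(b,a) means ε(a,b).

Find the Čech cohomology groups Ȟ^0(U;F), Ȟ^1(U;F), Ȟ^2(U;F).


Ȟ^0 ≅ Z; Ȟ^1 ≅ Z; Ȟ^2 ≅ 0

intersection data:
  U12={q6} U13={q2,q4,q7} U14={q1,q2,q7} U24={q5} U34={q2,q7}
  U134={q2,q7}
C dims 4,5,1; δ0: rk 3, SNF 1^3; δ1: rk 1, SNF 1^1
Ȟ^0 = (4 − 3) − 0 = 1, so Ȟ^0 ≅ Z
Ȟ^1 = (5 − 1) − 3 = 1, so Ȟ^1 ≅ Z
Ȟ^2 = (1 − 0) − 1 = 0, so Ȟ^2 ≅ 0


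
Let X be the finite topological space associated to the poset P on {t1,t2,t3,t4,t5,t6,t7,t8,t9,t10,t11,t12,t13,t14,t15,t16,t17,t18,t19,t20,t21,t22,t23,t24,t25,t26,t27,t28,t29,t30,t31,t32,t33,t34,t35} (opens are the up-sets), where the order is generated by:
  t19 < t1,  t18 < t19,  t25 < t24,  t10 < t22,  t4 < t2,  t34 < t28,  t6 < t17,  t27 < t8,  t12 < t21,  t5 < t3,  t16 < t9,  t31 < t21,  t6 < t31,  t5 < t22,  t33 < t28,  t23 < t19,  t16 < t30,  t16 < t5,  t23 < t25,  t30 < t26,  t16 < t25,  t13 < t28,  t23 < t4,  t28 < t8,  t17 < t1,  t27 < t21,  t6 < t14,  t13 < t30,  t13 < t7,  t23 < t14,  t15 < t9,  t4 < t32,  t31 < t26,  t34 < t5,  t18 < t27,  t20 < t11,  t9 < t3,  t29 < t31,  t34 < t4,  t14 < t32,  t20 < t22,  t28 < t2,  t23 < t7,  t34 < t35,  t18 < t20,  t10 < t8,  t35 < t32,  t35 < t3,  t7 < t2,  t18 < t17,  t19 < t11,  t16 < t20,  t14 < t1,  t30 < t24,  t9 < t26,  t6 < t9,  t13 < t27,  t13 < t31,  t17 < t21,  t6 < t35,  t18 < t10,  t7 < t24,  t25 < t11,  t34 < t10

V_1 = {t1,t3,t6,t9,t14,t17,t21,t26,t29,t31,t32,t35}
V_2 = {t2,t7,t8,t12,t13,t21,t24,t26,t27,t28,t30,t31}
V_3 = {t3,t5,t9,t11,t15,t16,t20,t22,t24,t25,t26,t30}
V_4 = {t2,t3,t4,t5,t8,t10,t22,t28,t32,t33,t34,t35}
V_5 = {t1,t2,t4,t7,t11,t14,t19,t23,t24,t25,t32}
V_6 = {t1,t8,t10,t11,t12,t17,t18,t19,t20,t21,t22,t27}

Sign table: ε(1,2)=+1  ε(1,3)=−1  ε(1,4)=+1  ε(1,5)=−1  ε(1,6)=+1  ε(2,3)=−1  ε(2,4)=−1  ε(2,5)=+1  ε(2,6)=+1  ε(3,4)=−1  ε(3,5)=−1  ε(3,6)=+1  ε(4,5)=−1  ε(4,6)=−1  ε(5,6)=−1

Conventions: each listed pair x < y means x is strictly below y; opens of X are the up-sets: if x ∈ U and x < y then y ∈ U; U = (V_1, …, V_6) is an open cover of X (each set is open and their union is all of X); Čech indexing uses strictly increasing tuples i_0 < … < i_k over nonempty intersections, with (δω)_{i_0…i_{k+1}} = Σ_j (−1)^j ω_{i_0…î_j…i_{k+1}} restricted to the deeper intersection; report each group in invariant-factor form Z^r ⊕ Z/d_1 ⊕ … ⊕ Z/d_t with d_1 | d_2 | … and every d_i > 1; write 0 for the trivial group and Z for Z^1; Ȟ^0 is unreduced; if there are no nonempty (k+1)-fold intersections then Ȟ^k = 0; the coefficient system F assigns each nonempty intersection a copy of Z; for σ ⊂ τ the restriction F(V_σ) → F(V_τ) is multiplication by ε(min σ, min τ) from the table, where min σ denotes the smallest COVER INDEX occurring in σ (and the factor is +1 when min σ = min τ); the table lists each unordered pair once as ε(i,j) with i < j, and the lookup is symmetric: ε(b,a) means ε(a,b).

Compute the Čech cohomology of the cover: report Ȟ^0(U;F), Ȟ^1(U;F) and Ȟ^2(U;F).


nerve simplices:
  V12={t21,t26,t31} V13={t3,t9,t26} V14={t3,t32,t35} V15={t1,t14,t32} V16={t1,t17,t21} V23={t24,t26,t30} V24={t2,t8,t28} V25={t2,t7,t24} V26={t8,t12,t21,t27} V34={t3,t5,t22} V35={t11,t24,t25} V36={t11,t20,t22} V45={t2,t4,t32} V46={t8,t10,t22} V56={t1,t11,t19}
  V123={t26} V126={t21} V134={t3} V145={t32} V156={t1} V235={t24} V245={t2} V246={t8} V346={t22} V356={t11}
C dims 6,15,10; δ0: rk 6, SNF 1^5·2; δ1: rk 9, SNF 1^9
degree 0: 6−6−0 = 0 → Ȟ^0 ≅ 0
degree 1: 15−9−6 = 0 plus torsion [2] → Ȟ^1 ≅ Z/2
degree 2: 10−0−9 = 1 → Ȟ^2 ≅ Z

Ȟ^0 ≅ 0, Ȟ^1 ≅ Z/2 and Ȟ^2 ≅ Z


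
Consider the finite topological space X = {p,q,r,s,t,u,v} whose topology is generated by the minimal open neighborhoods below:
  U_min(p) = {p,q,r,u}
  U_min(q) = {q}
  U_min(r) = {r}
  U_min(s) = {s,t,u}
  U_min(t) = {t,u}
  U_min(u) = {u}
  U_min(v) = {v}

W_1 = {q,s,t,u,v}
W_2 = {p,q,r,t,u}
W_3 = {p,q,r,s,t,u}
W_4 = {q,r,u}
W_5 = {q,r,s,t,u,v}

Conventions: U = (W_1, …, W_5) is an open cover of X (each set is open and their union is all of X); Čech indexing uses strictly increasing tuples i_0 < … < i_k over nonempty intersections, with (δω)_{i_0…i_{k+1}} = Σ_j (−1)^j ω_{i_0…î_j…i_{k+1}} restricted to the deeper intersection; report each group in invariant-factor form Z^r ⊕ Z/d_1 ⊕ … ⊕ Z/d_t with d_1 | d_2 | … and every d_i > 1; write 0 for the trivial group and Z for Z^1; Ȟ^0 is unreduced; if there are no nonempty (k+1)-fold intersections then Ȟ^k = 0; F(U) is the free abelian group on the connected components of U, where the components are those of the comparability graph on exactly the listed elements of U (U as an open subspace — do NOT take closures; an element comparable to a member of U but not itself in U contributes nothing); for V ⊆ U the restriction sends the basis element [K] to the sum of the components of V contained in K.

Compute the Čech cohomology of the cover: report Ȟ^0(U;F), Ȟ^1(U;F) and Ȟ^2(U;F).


nonempty intersections:
  W12={q,t,u} W13={q,s,t,u} W14={q,u} W15={q,s,t,u,v} W23={p,q,r,t,u} W24={q,r,u} W25={q,r,t,u} W34={q,r,u} W35={q,r,s,t,u} W45={q,r,u}
  W123={q,t,u} W124={q,u} W125={q,t,u} W134={q,u} W135={q,s,t,u} W145={q,u} W234={q,r,u} W235={q,r,t,u} W245={q,r,u} W345={q,r,u}
  W1234={q,u} W1235={q,t,u} W1245={q,u} W1345={q,u} W2345={q,r,u}
  W12345={q,u}
components per intersection:
  W1: {q} {s,t,u} {v}
  W2: {p,q,r,t,u}
  W3: {p,q,r,s,t,u}
  W4: {q} {r} {u}
  W5: {q} {r} {s,t,u} {v}
  W12: {q} {t,u}
  W13: {q} {s,t,u}
  W14: {q} {u}
  W15: {q} {s,t,u} {v}
  W23: {p,q,r,t,u}
  W24: {q} {r} {u}
  W25: {q} {r} {t,u}
  W34: {q} {r} {u}
  W35: {q} {r} {s,t,u}
  W45: {q} {r} {u}
  W123: {q} {t,u}
  W124: {q} {u}
  W125: {q} {t,u}
  W134: {q} {u}
  W135: {q} {s,t,u}
  W145: {q} {u}
  W234: {q} {r} {u}
  W235: {q} {r} {t,u}
  W245: {q} {r} {u}
  W345: {q} {r} {u}
  W1234: {q} {u}
  W1235: {q} {t,u}
  W1245: {q} {u}
  W1345: {q} {u}
  W2345: {q} {r} {u}
  W12345: {q} {u}
C dims 12,25,24,11; δ0: rk 10, SNF 1^10; δ1: rk 15, SNF 1^15; δ2: rk 9, SNF 1^9
Ȟ^0: (12−10)−0=2 ⇒ Z^2
Ȟ^1: (25−15)−10=0 ⇒ 0
Ȟ^2: (24−9)−15=0 ⇒ 0

Ȟ^0(U;F) ≅ Z^2, Ȟ^1(U;F) ≅ 0 and Ȟ^2(U;F) ≅ 0


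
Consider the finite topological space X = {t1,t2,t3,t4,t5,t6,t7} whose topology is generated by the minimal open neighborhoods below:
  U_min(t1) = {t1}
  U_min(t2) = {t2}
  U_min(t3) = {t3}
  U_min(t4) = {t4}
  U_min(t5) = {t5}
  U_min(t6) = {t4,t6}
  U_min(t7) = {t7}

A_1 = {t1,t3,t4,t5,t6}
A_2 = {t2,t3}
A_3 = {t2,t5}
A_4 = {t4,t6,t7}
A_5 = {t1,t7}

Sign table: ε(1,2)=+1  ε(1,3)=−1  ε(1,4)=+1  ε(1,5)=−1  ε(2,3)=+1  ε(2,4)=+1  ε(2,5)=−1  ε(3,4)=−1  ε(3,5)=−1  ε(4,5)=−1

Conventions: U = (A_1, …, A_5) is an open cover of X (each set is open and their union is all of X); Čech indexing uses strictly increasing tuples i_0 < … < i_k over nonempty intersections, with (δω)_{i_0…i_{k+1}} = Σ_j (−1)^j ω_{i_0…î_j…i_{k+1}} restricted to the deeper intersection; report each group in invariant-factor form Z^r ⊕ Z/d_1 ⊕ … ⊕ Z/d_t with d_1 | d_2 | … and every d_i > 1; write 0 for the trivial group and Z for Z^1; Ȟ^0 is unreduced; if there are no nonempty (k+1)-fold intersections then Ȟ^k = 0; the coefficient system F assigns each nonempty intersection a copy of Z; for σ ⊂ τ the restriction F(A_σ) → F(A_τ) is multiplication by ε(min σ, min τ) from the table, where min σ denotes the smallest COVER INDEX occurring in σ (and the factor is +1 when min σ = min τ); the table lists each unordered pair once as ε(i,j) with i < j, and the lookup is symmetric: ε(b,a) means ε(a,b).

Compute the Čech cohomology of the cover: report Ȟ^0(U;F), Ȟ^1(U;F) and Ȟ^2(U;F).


Ȟ^0(U;F) ≅ 0, Ȟ^1(U;F) ≅ Z ⊕ Z/2 and Ȟ^2(U;F) ≅ 0

nerve simplices:
  A12={t3} A13={t5} A14={t4,t6} A15={t1} A23={t2} A45={t7}
C dims 5,6; δ0: rk 5, SNF 1^4·2
degree 0: 5−5−0 = 0 → Ȟ^0 ≅ 0
degree 1: 6−0−5 = 1 plus torsion [2] → Ȟ^1 ≅ Z ⊕ Z/2
degree 2: 0−0−0 = 0 → Ȟ^2 ≅ 0


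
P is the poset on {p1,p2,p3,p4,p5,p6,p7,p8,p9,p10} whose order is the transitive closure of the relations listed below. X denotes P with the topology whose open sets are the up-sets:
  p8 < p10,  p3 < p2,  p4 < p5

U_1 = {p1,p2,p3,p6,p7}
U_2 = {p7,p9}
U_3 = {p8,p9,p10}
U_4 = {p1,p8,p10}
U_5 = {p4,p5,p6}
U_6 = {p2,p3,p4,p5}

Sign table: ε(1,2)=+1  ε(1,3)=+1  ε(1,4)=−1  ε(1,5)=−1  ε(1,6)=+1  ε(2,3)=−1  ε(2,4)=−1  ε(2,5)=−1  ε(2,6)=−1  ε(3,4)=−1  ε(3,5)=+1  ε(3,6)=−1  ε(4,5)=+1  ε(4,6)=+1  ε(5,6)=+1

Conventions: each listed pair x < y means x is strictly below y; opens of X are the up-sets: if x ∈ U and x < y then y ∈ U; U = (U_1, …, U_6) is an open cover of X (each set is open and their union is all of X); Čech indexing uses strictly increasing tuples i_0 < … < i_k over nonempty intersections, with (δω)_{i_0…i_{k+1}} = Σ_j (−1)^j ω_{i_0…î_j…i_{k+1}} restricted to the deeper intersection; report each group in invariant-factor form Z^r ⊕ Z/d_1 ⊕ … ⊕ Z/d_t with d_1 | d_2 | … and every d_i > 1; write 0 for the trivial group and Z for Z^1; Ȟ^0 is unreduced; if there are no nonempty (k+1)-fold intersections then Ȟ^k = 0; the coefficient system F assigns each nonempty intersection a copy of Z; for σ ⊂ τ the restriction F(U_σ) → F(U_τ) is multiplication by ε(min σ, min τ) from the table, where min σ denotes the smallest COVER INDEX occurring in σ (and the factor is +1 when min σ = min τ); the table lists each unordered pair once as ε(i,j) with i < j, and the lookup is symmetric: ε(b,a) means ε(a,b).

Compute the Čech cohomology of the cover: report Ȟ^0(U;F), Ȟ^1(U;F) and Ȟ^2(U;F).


Ȟ^0 ≅ 0, Ȟ^1 ≅ Z ⊕ Z/2 and Ȟ^2 ≅ 0

nerve simplices:
  U12={p7} U14={p1} U15={p6} U16={p2,p3} U23={p9} U34={p8,p10} U56={p4,p5}
C dims 6,7; δ0: rk 6, SNF 1^5·2
degree 0: 6−6−0 = 0 → Ȟ^0 ≅ 0
degree 1: 7−0−6 = 1 plus torsion [2] → Ȟ^1 ≅ Z ⊕ Z/2
degree 2: 0−0−0 = 0 → Ȟ^2 ≅ 0


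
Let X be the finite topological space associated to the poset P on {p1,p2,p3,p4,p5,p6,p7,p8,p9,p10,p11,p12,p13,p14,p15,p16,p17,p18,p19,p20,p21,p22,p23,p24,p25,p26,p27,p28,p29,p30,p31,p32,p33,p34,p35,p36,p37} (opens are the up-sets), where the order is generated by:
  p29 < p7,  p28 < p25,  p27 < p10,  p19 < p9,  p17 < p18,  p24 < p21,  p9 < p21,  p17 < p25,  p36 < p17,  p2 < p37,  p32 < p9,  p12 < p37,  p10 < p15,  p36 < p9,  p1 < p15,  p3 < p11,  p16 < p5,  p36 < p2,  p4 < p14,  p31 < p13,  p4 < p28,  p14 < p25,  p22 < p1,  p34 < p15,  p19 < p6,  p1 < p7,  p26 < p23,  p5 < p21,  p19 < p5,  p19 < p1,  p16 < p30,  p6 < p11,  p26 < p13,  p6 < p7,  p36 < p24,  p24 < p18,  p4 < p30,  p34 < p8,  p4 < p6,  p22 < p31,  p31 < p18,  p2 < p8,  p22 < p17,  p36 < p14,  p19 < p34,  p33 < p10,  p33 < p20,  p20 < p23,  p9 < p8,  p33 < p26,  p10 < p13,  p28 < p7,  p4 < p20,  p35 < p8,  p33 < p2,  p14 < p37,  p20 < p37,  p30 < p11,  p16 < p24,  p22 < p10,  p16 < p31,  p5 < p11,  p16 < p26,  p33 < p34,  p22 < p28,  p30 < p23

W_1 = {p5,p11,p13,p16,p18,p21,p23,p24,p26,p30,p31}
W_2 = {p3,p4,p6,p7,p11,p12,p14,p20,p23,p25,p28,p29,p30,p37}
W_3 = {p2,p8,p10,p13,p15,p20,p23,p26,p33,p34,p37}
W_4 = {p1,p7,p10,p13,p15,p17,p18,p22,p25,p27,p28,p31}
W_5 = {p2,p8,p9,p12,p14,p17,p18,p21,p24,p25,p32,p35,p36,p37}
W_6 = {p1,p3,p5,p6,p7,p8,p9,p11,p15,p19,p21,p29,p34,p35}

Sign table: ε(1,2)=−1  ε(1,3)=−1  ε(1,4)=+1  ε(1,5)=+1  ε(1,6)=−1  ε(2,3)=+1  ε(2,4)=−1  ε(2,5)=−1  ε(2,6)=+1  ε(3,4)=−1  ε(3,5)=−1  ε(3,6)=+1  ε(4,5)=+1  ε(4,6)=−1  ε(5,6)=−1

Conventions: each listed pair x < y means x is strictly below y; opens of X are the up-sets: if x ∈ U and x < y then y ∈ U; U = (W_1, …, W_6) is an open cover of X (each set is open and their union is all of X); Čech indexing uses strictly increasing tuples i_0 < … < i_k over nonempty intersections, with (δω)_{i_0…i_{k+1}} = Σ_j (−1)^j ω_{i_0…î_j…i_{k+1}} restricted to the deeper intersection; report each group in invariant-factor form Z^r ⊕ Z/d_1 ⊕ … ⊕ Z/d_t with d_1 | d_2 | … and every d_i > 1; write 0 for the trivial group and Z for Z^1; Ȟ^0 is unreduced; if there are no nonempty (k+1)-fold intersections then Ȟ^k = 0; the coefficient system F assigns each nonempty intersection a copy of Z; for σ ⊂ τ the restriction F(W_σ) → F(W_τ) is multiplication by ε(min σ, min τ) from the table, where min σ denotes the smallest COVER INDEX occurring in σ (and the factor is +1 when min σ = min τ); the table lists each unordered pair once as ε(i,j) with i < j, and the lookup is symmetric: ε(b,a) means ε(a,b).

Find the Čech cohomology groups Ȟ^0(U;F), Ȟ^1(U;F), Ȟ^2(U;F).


Ȟ^0 ≅ Z, Ȟ^1 ≅ 0 and Ȟ^2 ≅ Z/2

nerve simplices:
  W12={p11,p23,p30} W13={p13,p23,p26} W14={p13,p18,p31} W15={p18,p21,p24} W16={p5,p11,p21} W23={p20,p23,p37} W24={p7,p25,p28} W25={p12,p14,p25,p37} W26={p3,p6,p7,p11,p29} W34={p10,p13,p15} W35={p2,p8,p37} W36={p8,p15,p34} W45={p17,p18,p25} W46={p1,p7,p15} W56={p8,p9,p21,p35}
  W123={p23} W126={p11} W134={p13} W145={p18} W156={p21} W235={p37} W245={p25} W246={p7} W346={p15} W356={p8}
C dims 6,15,10; δ0: rk 5, SNF 1^5; δ1: rk 10, SNF 1^9·2
degree 0: 6−5−0 = 1 → Ȟ^0 ≅ Z
degree 1: 15−10−5 = 0 → Ȟ^1 ≅ 0
degree 2: 10−0−10 = 0 plus torsion [2] → Ȟ^2 ≅ Z/2


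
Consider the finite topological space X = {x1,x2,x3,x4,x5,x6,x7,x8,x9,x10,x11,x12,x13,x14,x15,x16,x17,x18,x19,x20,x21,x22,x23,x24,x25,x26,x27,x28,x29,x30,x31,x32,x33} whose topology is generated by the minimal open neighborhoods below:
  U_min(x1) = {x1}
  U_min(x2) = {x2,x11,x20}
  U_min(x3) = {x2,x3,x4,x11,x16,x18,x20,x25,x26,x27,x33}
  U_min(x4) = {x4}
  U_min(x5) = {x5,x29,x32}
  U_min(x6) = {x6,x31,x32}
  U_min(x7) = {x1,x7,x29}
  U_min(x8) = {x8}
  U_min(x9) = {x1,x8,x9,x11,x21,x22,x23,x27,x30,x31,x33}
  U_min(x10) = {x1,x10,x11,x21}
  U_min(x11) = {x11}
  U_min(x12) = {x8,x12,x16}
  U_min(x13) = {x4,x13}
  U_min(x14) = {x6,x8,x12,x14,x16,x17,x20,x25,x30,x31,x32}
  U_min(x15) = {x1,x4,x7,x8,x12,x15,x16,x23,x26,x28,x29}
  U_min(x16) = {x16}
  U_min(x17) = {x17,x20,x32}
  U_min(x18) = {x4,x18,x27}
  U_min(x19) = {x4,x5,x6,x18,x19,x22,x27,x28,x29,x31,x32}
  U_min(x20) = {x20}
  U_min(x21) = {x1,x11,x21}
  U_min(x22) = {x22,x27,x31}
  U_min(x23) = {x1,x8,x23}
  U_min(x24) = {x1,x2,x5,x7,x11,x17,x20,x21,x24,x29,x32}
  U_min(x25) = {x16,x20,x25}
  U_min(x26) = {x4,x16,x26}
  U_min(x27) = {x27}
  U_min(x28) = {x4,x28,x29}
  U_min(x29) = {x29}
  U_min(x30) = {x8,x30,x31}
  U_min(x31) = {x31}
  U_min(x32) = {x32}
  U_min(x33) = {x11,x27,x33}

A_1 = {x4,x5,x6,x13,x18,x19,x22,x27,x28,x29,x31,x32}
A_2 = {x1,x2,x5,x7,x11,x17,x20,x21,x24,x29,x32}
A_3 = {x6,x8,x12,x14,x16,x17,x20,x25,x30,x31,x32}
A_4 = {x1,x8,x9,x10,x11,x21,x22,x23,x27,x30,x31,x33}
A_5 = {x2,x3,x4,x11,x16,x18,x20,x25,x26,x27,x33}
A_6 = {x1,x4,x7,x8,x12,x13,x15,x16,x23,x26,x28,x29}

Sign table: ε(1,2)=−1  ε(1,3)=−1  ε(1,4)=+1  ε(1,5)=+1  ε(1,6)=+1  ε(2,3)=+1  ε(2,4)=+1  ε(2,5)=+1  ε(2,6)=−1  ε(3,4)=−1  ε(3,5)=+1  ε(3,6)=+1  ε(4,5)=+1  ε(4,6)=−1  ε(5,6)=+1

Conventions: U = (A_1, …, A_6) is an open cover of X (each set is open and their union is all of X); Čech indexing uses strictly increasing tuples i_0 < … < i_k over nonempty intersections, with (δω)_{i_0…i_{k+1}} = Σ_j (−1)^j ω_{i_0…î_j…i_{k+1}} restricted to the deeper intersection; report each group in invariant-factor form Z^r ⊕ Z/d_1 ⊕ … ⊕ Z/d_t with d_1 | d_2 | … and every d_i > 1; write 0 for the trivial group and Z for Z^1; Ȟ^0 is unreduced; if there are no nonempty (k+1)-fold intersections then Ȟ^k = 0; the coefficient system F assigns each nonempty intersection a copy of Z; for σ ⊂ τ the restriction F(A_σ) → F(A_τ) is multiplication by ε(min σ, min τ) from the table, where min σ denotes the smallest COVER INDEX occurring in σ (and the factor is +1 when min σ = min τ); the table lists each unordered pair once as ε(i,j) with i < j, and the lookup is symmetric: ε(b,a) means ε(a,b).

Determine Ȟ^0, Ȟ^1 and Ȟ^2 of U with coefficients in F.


Ȟ^0(U;F) ≅ 0,  Ȟ^1(U;F) ≅ Z/2,  Ȟ^2(U;F) ≅ Z

nonempty intersections:
  A12={x5,x29,x32} A13={x6,x31,x32} A14={x22,x27,x31} A15={x4,x18,x27} A16={x4,x13,x28,x29} A23={x17,x20,x32} A24={x1,x11,x21} A25={x2,x11,x20} A26={x1,x7,x29} A34={x8,x30,x31} A35={x16,x20,x25} A36={x8,x12,x16} A45={x11,x27,x33} A46={x1,x8,x23} A56={x4,x16,x26}
  A123={x32} A126={x29} A134={x31} A145={x27} A156={x4} A235={x20} A245={x11} A246={x1} A346={x8} A356={x16}
C dims 6,15,10; δ0: rk 6, SNF 1^5·2; δ1: rk 9, SNF 1^9
Ȟ^0: (6−6)−0=0 ⇒ 0
Ȟ^1: (15−9)−6=0 plus torsion [2] ⇒ Z/2
Ȟ^2: (10−0)−9=1 ⇒ Z


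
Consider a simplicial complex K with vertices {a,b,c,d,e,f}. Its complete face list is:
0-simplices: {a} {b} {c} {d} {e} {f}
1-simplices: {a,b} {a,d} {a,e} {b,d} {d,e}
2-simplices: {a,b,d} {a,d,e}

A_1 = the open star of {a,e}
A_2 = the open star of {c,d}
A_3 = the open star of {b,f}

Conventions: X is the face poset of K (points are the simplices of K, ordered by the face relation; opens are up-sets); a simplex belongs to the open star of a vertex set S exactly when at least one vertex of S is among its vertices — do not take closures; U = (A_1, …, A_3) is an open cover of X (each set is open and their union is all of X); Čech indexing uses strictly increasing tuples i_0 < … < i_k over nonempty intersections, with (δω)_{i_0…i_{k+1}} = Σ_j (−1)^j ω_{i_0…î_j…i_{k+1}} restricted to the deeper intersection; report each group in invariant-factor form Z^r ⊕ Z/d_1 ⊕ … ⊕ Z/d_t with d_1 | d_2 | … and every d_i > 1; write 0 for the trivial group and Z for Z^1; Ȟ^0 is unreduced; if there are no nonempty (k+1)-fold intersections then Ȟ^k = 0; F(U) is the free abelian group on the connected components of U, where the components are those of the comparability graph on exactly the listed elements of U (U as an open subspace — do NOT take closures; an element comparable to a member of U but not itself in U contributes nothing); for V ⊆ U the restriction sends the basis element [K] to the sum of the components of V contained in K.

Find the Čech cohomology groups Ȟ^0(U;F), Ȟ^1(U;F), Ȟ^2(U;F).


Ȟ^0(U;F) ≅ Z^3, Ȟ^1(U;F) ≅ 0 and Ȟ^2(U;F) ≅ 0

nonempty overlaps:
  A1={{a},{e},{a,b},{a,d},{a,e},{d,e},{a,b,d},{a,d,e}} A2={{c},{d},{a,d},{b,d},{d,e},{a,b,d},{a,d,e}} A3={{b},{f},{a,b},{b,d},{a,b,d}}
  A12={{a,d},{d,e},{a,b,d},{a,d,e}} A13={{a,b},{a,b,d}} A23={{b,d},{a,b,d}}
  A123={{a,b,d}}
components per intersection:
  A1: {{a},{e},{a,b},{a,d},{a,e},{d,e},{a,b,d},{a,d,e}}
  A2: {{c}} {{d},{a,d},{b,d},{d,e},{a,b,d},{a,d,e}}
  A3: {{b},{a,b},{b,d},{a,b,d}} {{f}}
  A12: {{a,d},{d,e},{a,b,d},{a,d,e}}
  A13: {{a,b},{a,b,d}}
  A23: {{b,d},{a,b,d}}
  A123: {{a,b,d}}
C dims 5,3,1; δ0: rk 2, SNF 1^2; δ1: rk 1, SNF 1^1
degree 0: 5−2−0 = 3 → Ȟ^0 ≅ Z^3
degree 1: 3−1−2 = 0 → Ȟ^1 ≅ 0
degree 2: 1−0−1 = 0 → Ȟ^2 ≅ 0


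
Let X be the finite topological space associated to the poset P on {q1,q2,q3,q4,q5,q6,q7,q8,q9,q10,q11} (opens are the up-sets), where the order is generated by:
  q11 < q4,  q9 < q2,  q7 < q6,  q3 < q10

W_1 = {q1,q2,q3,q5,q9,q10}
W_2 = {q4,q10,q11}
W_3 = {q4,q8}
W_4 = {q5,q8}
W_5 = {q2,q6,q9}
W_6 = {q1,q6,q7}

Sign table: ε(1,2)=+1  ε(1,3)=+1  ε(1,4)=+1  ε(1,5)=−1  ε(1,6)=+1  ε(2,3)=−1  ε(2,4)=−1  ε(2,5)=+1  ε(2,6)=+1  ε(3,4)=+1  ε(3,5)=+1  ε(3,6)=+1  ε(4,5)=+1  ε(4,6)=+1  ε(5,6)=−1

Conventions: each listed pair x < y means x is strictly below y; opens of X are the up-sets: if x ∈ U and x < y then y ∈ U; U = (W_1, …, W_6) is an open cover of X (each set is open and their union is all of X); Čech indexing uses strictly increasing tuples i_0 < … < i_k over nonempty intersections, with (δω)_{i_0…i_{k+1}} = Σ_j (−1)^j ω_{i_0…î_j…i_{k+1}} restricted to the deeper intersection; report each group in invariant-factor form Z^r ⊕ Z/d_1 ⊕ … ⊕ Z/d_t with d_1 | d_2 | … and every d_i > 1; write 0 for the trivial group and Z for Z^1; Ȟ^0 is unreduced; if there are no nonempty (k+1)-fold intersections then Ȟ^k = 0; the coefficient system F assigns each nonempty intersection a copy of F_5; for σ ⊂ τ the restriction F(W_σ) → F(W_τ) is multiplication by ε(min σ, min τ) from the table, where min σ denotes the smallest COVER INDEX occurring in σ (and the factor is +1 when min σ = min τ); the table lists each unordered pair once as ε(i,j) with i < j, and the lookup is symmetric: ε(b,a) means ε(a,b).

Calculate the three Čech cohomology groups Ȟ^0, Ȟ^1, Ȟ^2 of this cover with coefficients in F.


Ȟ^0(U;F) ≅ 0,  Ȟ^1(U;F) ≅ Z/5,  Ȟ^2(U;F) ≅ 0

nonempty intersections:
  W12={q10} W14={q5} W15={q2,q9} W16={q1} W23={q4} W34={q8} W56={q6}
C dims 6,7; δ0: rk_F5 6
Ȟ^0: (6−6)−0=0 ⇒ 0
Ȟ^1: (7−0)−6=1 ⇒ Z/5
Ȟ^2: (0−0)−0=0 ⇒ 0


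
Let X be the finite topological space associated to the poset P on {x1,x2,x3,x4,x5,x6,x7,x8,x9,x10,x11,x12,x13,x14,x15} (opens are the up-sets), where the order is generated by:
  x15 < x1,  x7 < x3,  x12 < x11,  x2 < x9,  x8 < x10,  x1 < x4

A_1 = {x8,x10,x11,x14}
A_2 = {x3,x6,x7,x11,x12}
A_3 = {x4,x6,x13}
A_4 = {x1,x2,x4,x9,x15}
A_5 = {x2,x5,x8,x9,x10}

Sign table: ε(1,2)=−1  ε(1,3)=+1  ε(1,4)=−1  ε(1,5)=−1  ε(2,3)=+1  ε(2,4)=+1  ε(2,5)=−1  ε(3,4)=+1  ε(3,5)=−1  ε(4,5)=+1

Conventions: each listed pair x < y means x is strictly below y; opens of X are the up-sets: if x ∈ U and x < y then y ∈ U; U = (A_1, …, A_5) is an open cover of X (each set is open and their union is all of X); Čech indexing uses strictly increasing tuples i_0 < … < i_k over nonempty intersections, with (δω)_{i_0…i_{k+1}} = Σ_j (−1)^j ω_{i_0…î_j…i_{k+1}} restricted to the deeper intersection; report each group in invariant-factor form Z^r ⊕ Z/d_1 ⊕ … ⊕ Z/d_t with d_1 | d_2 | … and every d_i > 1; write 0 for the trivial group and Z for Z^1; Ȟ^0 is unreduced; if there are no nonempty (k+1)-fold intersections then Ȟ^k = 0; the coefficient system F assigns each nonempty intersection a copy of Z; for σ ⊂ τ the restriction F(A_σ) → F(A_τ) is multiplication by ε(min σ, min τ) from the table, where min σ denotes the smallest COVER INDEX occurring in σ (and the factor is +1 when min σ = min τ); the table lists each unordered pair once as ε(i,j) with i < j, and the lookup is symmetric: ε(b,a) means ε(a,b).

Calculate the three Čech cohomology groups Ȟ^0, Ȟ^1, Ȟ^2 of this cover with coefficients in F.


Ȟ^0 = Z, Ȟ^1 = Z and Ȟ^2 = 0

nerve simplices:
  A12={x11} A15={x8,x10} A23={x6} A34={x4} A45={x2,x9}
C dims 5,5; δ0: rk 4, SNF 1^4
degree 0: 5−4−0 = 1 → Ȟ^0 ≅ Z
degree 1: 5−0−4 = 1 → Ȟ^1 ≅ Z
degree 2: 0−0−0 = 0 → Ȟ^2 ≅ 0


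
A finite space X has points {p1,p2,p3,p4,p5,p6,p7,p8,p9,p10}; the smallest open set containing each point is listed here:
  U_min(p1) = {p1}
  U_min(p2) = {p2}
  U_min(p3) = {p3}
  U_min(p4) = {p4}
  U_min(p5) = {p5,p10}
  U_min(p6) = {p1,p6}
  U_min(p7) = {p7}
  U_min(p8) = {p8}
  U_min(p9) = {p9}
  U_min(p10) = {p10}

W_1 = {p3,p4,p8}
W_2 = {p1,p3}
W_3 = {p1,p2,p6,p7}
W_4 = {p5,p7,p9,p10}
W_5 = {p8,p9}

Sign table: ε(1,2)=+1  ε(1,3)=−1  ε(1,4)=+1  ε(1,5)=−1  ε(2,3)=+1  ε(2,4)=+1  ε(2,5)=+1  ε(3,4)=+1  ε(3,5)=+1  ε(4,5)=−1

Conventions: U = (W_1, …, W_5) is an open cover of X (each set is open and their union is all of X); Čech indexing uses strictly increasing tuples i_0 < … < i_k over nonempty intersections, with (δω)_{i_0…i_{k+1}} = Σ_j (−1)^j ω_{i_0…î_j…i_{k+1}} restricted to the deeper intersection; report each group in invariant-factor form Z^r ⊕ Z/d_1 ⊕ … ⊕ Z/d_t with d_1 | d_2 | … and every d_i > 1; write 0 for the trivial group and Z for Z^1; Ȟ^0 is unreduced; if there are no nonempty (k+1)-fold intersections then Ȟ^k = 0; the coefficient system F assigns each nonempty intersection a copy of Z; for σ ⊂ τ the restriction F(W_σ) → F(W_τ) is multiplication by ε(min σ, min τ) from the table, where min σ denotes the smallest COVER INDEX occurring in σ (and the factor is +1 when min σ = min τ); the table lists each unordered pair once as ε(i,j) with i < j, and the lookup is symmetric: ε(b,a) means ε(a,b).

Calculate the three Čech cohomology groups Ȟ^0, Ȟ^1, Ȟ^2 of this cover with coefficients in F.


nerve simplices:
  W12={p3} W15={p8} W23={p1} W34={p7} W45={p9}
C dims 5,5; δ0: rk 4, SNF 1^4
degree 0: 5−4−0 = 1 → Ȟ^0 ≅ Z
degree 1: 5−0−4 = 1 → Ȟ^1 ≅ Z
degree 2: 0−0−0 = 0 → Ȟ^2 ≅ 0

Ȟ^0 = Z; Ȟ^1 = Z; Ȟ^2 = 0


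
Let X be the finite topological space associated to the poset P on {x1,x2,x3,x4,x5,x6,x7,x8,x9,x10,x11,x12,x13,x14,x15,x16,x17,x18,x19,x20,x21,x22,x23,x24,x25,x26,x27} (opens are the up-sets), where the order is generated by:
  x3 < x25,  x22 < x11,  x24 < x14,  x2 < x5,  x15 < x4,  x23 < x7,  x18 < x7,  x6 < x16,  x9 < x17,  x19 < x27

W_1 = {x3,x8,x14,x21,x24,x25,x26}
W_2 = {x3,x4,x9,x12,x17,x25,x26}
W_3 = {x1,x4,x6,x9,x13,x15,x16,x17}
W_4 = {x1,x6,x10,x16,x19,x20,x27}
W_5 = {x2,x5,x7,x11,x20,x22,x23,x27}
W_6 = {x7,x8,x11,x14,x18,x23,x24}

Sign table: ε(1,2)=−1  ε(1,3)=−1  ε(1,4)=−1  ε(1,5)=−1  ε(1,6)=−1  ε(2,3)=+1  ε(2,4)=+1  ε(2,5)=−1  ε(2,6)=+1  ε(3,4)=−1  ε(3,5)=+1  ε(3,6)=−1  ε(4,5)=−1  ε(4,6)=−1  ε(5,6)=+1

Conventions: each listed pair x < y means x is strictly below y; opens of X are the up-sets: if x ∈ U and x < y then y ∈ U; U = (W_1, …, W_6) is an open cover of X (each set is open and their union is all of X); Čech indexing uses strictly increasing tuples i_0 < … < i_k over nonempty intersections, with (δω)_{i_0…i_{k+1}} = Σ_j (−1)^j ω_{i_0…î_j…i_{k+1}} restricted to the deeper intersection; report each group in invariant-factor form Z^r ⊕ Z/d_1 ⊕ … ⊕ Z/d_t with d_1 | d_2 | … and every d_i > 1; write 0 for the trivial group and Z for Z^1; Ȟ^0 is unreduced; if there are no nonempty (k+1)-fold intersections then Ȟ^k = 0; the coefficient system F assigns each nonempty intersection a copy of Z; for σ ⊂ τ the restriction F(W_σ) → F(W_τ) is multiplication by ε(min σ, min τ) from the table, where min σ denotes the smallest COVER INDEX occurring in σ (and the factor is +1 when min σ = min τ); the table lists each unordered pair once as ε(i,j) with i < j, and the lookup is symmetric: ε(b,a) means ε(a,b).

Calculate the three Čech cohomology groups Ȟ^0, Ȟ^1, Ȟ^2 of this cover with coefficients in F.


Ȟ^0(U;F) ≅ Z,  Ȟ^1(U;F) ≅ Z,  Ȟ^2(U;F) ≅ 0

nerve simplices:
  W12={x3,x25,x26} W16={x8,x14,x24} W23={x4,x9,x17} W34={x1,x6,x16} W45={x20,x27} W56={x7,x11,x23}
C dims 6,6; δ0: rk 5, SNF 1^5
degree 0: 6−5−0 = 1 → Ȟ^0 ≅ Z
degree 1: 6−0−5 = 1 → Ȟ^1 ≅ Z
degree 2: 0−0−0 = 0 → Ȟ^2 ≅ 0


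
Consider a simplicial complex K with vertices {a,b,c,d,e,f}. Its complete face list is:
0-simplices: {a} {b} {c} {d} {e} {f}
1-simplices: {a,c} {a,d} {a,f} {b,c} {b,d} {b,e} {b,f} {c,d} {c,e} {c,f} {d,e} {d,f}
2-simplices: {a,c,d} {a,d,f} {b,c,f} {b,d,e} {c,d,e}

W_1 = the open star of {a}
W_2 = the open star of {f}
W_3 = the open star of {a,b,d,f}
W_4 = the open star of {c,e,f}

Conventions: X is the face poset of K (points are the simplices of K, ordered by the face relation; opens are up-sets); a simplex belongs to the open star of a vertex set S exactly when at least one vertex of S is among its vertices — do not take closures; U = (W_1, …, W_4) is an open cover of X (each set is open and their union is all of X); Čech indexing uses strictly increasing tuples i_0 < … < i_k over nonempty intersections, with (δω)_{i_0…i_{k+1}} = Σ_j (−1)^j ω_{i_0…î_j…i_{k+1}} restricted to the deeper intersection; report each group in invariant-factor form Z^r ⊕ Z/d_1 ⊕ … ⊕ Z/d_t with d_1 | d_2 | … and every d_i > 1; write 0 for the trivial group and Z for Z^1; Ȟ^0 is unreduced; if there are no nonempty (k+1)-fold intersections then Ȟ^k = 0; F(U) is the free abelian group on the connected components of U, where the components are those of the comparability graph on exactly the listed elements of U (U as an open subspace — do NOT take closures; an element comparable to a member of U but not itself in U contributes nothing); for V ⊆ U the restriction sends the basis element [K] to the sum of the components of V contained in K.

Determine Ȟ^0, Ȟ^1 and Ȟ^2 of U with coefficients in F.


cover nerve:
  W1={{a},{a,c},{a,d},{a,f},{a,c,d},{a,d,f}} W2={{f},{a,f},{b,f},{c,f},{d,f},{a,d,f},{b,c,f}} W3={{a},{b},{d},{f},{a,c},{a,d},{a,f},{b,c},{b,d},{b,e},{b,f},{c,d},{c,f},{d,e},{d,f},{a,c,d},{a,d,f},{b,c,f},{b,d,e},{c,d,e}} W4={{c},{e},{f},{a,c},{a,f},{b,c},{b,e},{b,f},{c,d},{c,e},{c,f},{d,e},{d,f},{a,c,d},{a,d,f},{b,c,f},{b,d,e},{c,d,e}}
  W12={{a,f},{a,d,f}} W13={{a},{a,c},{a,d},{a,f},{a,c,d},{a,d,f}} W14={{a,c},{a,f},{a,c,d},{a,d,f}} W23={{f},{a,f},{b,f},{c,f},{d,f},{a,d,f},{b,c,f}} W24={{f},{a,f},{b,f},{c,f},{d,f},{a,d,f},{b,c,f}} W34={{f},{a,c},{a,f},{b,c},{b,e},{b,f},{c,d},{c,f},{d,e},{d,f},{a,c,d},{a,d,f},{b,c,f},{b,d,e},{c,d,e}}
  W123={{a,f},{a,d,f}} W124={{a,f},{a,d,f}} W134={{a,c},{a,f},{a,c,d},{a,d,f}} W234={{f},{a,f},{b,f},{c,f},{d,f},{a,d,f},{b,c,f}}
  W1234={{a,f},{a,d,f}}
components per intersection:
  W1: {{a},{a,c},{a,d},{a,f},{a,c,d},{a,d,f}}
  W2: {{f},{a,f},{b,f},{c,f},{d,f},{a,d,f},{b,c,f}}
  W3: {{a},{b},{d},{f},{a,c},{a,d},{a,f},{b,c},{b,d},{b,e},{b,f},{c,d},{c,f},{d,e},{d,f},{a,c,d},{a,d,f},{b,c,f},{b,d,e},{c,d,e}}
  W4: {{c},{e},{f},{a,c},{a,f},{b,c},{b,e},{b,f},{c,d},{c,e},{c,f},{d,e},{d,f},{a,c,d},{a,d,f},{b,c,f},{b,d,e},{c,d,e}}
  W12: {{a,f},{a,d,f}}
  W13: {{a},{a,c},{a,d},{a,f},{a,c,d},{a,d,f}}
  W14: {{a,c},{a,c,d}} {{a,f},{a,d,f}}
  W23: {{f},{a,f},{b,f},{c,f},{d,f},{a,d,f},{b,c,f}}
  W24: {{f},{a,f},{b,f},{c,f},{d,f},{a,d,f},{b,c,f}}
  W34: {{f},{a,f},{b,c},{b,f},{c,f},{d,f},{a,d,f},{b,c,f}} {{a,c},{b,e},{c,d},{d,e},{a,c,d},{b,d,e},{c,d,e}}
  W123: {{a,f},{a,d,f}}
  W124: {{a,f},{a,d,f}}
  W134: {{a,c},{a,c,d}} {{a,f},{a,d,f}}
  W234: {{f},{a,f},{b,f},{c,f},{d,f},{a,d,f},{b,c,f}}
  W1234: {{a,f},{a,d,f}}
C dims 4,8,5,1; δ0: rk 3, SNF 1^3; δ1: rk 4, SNF 1^4; δ2: rk 1, SNF 1^1
Ȟ^0: (4−3)−0=1 ⇒ Z
Ȟ^1: (8−4)−3=1 ⇒ Z
Ȟ^2: (5−1)−4=0 ⇒ 0

Ȟ^0(U;F) ≅ Z,  Ȟ^1(U;F) ≅ Z,  Ȟ^2(U;F) ≅ 0


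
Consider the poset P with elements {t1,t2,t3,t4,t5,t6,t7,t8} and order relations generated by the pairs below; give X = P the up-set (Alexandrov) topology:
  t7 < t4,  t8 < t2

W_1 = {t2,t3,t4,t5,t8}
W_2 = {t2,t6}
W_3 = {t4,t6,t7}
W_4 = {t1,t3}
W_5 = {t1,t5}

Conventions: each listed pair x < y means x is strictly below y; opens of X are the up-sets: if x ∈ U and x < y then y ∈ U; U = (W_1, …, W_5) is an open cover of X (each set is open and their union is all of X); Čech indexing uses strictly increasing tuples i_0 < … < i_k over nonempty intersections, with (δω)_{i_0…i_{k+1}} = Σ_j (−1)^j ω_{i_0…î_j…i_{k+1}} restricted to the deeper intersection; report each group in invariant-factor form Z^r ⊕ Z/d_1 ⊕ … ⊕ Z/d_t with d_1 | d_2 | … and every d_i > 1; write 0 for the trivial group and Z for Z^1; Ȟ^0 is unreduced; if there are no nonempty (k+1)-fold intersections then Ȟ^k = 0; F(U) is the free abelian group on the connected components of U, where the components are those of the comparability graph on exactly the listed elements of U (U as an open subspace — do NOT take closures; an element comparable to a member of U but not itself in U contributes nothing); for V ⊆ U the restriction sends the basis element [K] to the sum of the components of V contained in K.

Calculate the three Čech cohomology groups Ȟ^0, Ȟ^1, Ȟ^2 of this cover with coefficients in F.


nerve simplices:
  W12={t2} W13={t4} W14={t3} W15={t5} W23={t6} W45={t1}
components per intersection:
  W1: {t2,t8} {t3} {t4} {t5}
  W2: {t2} {t6}
  W3: {t4,t7} {t6}
  W4: {t1} {t3}
  W5: {t1} {t5}
  W12: {t2}
  W13: {t4}
  W14: {t3}
  W15: {t5}
  W23: {t6}
  W45: {t1}
C dims 12,6; δ0: rk 6, SNF 1^6
degree 0: 12−6−0 = 6 → Ȟ^0 ≅ Z^6
degree 1: 6−0−6 = 0 → Ȟ^1 ≅ 0
degree 2: 0−0−0 = 0 → Ȟ^2 ≅ 0

Ȟ^0(U;F) ≅ Z^6, Ȟ^1(U;F) ≅ 0, Ȟ^2(U;F) ≅ 0
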